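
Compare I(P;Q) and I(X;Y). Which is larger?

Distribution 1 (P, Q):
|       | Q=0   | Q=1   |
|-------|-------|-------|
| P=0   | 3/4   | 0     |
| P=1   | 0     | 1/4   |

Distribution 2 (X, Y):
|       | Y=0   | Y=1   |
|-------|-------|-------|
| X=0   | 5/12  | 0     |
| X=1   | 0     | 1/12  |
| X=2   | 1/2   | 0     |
Distribution 1 (P, Q):
Marginal P(P) (row sums):
  P(P=0) = 3/4 + 0 = 3/4
  P(P=1) = 0 + 1/4 = 1/4
Marginal P(Q) (column sums):
  P(Q=0) = 3/4 + 0 = 3/4
  P(Q=1) = 0 + 1/4 = 1/4

H(P) = -[(3/4)·log₂(3/4) + (1/4)·log₂(1/4)]
  = 0.3113 + 0.5000
  = 0.8113 bits
H(Q) = -[(3/4)·log₂(3/4) + (1/4)·log₂(1/4)]
  = 0.3113 + 0.5000
  = 0.8113 bits
H(P,Q) = -[(3/4)·log₂(3/4) + (1/4)·log₂(1/4)]
  = 0.3113 + 0.5000
  = 0.8113 bits

I(P;Q) = H(P) + H(Q) - H(P,Q)
  = 0.8113 + 0.8113 - 0.8113
  = 0.8113 bits

Distribution 2 (X, Y):
Marginal P(X) (row sums):
  P(X=0) = 5/12 + 0 = 5/12
  P(X=1) = 0 + 1/12 = 1/12
  P(X=2) = 1/2 + 0 = 1/2
Marginal P(Y) (column sums):
  P(Y=0) = 5/12 + 0 + 1/2 = 11/12
  P(Y=1) = 0 + 1/12 + 0 = 1/12

H(X) = -[(5/12)·log₂(5/12) + (1/12)·log₂(1/12) + (1/2)·log₂(1/2)]
  = 0.5263 + 0.2987 + 0.5000
  = 1.3250 bits
H(Y) = -[(11/12)·log₂(11/12) + (1/12)·log₂(1/12)]
  = 0.1151 + 0.2987
  = 0.4138 bits
H(X,Y) = -[(5/12)·log₂(5/12) + (1/12)·log₂(1/12) + (1/2)·log₂(1/2)]
  = 0.5263 + 0.2987 + 0.5000
  = 1.3250 bits

I(X;Y) = H(X) + H(Y) - H(X,Y)
  = 1.3250 + 0.4138 - 1.3250
  = 0.4138 bits

I(P;Q) = 0.8113 bits > I(X;Y) = 0.4138 bits, so (P, Q) has the higher mutual information (stronger dependence).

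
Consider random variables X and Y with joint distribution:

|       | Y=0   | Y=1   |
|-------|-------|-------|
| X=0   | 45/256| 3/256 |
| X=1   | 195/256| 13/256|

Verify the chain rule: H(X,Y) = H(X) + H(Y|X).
Left side:
H(X,Y) = -[(45/256)·log₂(45/256) + (3/256)·log₂(3/256) + (195/256)·log₂(195/256) + (13/256)·log₂(13/256)]
  = 0.4409 + 0.0752 + 0.2991 + 0.2183
  = 1.0335 bits

Right side:
Marginal P(X) (row sums):
  P(X=0) = 45/256 + 3/256 = 3/16
  P(X=1) = 195/256 + 13/256 = 13/16
H(X) = -[(3/16)·log₂(3/16) + (13/16)·log₂(13/16)]
  = 0.4528 + 0.2434
  = 0.6962 bits
H(Y|X) = -Σ P(X,Y)·log₂ P(Y|X), where P(Y|X) = P(X,Y) / P(X)
  (X=0,Y=0): P(Y|X) = (45/256)/(3/16) = 15/16;  -(45/256)·log₂(15/16) = 0.0164
  (X=0,Y=1): P(Y|X) = (3/256)/(3/16) = 1/16;  -(3/256)·log₂(1/16) = 0.0469
  (X=1,Y=0): P(Y|X) = (195/256)/(13/16) = 15/16;  -(195/256)·log₂(15/16) = 0.0709
  (X=1,Y=1): P(Y|X) = (13/256)/(13/16) = 1/16;  -(13/256)·log₂(1/16) = 0.2031
H(Y|X) = 0.0164 + 0.0469 + 0.0709 + 0.2031
  = 0.3373 bits
H(X) + H(Y|X) = 0.6962 + 0.3373 = 1.0335 bits

Both sides equal 1.0335 bits, so the chain rule holds ✓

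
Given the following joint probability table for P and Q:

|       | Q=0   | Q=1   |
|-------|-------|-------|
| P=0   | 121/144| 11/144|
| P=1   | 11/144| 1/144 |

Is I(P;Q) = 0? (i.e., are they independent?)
Marginal P(P) (row sums):
  P(P=0) = 121/144 + 11/144 = 11/12
  P(P=1) = 11/144 + 1/144 = 1/12
Marginal P(Q) (column sums):
  P(Q=0) = 121/144 + 11/144 = 11/12
  P(Q=1) = 11/144 + 1/144 = 1/12

P and Q are independent iff P(P=i,Q=j) = P(P=i)·P(Q=j) for every cell.
  P(P=0)·P(Q=0) = 11/12 × 11/12 = 121/144 = P(P=0,Q=0) ✓
  P(P=0)·P(Q=1) = 11/12 × 1/12 = 11/144 = P(P=0,Q=1) ✓
  P(P=1)·P(Q=0) = 1/12 × 11/12 = 11/144 = P(P=1,Q=0) ✓
  P(P=1)·P(Q=1) = 1/12 × 1/12 = 1/144 = P(P=1,Q=1) ✓

Yes, P and Q are independent: every cell factors, so I(P;Q) = 0 bits.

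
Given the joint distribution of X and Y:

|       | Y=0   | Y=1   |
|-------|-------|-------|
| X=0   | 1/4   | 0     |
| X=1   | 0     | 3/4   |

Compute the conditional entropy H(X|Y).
Marginal P(Y) (column sums):
  P(Y=0) = 1/4 + 0 = 1/4
  P(Y=1) = 0 + 3/4 = 3/4

H(X|Y) = -Σ P(X,Y)·log₂ P(X|Y), where P(X|Y) = P(X,Y) / P(Y)
  (cells with P(X,Y) = 0 contribute 0)
  (X=0,Y=0): P(X|Y) = (1/4)/(1/4) = 1;  -(1/4)·log₂(1) = 0.0000
  (X=1,Y=1): P(X|Y) = (3/4)/(3/4) = 1;  -(3/4)·log₂(1) = 0.0000
H(X|Y) = 0.0000 + 0.0000
  = 0.0000 bits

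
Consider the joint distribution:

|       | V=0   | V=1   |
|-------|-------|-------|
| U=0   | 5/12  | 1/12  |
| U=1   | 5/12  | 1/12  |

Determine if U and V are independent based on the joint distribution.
Marginal P(U) (row sums):
  P(U=0) = 5/12 + 1/12 = 1/2
  P(U=1) = 5/12 + 1/12 = 1/2
Marginal P(V) (column sums):
  P(V=0) = 5/12 + 5/12 = 5/6
  P(V=1) = 1/12 + 1/12 = 1/6

U and V are independent iff P(U=i,V=j) = P(U=i)·P(V=j) for every cell.
  P(U=0)·P(V=0) = 1/2 × 5/6 = 5/12 = P(U=0,V=0) ✓
  P(U=0)·P(V=1) = 1/2 × 1/6 = 1/12 = P(U=0,V=1) ✓
  P(U=1)·P(V=0) = 1/2 × 5/6 = 5/12 = P(U=1,V=0) ✓
  P(U=1)·P(V=1) = 1/2 × 1/6 = 1/12 = P(U=1,V=1) ✓

Yes, U and V are independent: every cell factors, so I(U;V) = 0 bits.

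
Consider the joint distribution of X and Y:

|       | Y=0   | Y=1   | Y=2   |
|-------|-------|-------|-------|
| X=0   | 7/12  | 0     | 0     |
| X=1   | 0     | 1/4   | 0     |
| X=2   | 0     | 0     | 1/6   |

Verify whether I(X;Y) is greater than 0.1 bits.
Marginal P(X) (row sums):
  P(X=0) = 7/12 + 0 + 0 = 7/12
  P(X=1) = 0 + 1/4 + 0 = 1/4
  P(X=2) = 0 + 0 + 1/6 = 1/6
Marginal P(Y) (column sums):
  P(Y=0) = 7/12 + 0 + 0 = 7/12
  P(Y=1) = 0 + 1/4 + 0 = 1/4
  P(Y=2) = 0 + 0 + 1/6 = 1/6

H(X) = -[(7/12)·log₂(7/12) + (1/4)·log₂(1/4) + (1/6)·log₂(1/6)]
  = 0.4536 + 0.5000 + 0.4308
  = 1.3844 bits
H(Y) = -[(7/12)·log₂(7/12) + (1/4)·log₂(1/4) + (1/6)·log₂(1/6)]
  = 0.4536 + 0.5000 + 0.4308
  = 1.3844 bits
H(X,Y) = -[(7/12)·log₂(7/12) + (1/4)·log₂(1/4) + (1/6)·log₂(1/6)]
  = 0.4536 + 0.5000 + 0.4308
  = 1.3844 bits

I(X;Y) = H(X) + H(Y) - H(X,Y)
  = 1.3844 + 1.3844 - 1.3844
  = 1.3844 bits

Yes. I(X;Y) = 1.3844 bits, which is > 0.1 bits.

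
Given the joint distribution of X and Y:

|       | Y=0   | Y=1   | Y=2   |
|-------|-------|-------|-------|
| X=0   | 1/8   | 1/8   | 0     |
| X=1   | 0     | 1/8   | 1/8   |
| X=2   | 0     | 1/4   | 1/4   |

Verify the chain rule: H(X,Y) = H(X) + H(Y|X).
Left side:
H(X,Y) = -[(1/8)·log₂(1/8) + (1/8)·log₂(1/8) + (1/8)·log₂(1/8) + (1/8)·log₂(1/8) + (1/4)·log₂(1/4) + (1/4)·log₂(1/4)]
  = 0.3750 + 0.3750 + 0.3750 + 0.3750 + 0.5000 + 0.5000
  = 2.5000 bits

Right side:
Marginal P(X) (row sums):
  P(X=0) = 1/8 + 1/8 + 0 = 1/4
  P(X=1) = 0 + 1/8 + 1/8 = 1/4
  P(X=2) = 0 + 1/4 + 1/4 = 1/2
H(X) = -[(1/4)·log₂(1/4) + (1/4)·log₂(1/4) + (1/2)·log₂(1/2)]
  = 0.5000 + 0.5000 + 0.5000
  = 1.5000 bits
H(Y|X) = -Σ P(X,Y)·log₂ P(Y|X), where P(Y|X) = P(X,Y) / P(X)
  (cells with P(X,Y) = 0 contribute 0)
  (X=0,Y=0): P(Y|X) = (1/8)/(1/4) = 1/2;  -(1/8)·log₂(1/2) = 0.1250
  (X=0,Y=1): P(Y|X) = (1/8)/(1/4) = 1/2;  -(1/8)·log₂(1/2) = 0.1250
  (X=1,Y=1): P(Y|X) = (1/8)/(1/4) = 1/2;  -(1/8)·log₂(1/2) = 0.1250
  (X=1,Y=2): P(Y|X) = (1/8)/(1/4) = 1/2;  -(1/8)·log₂(1/2) = 0.1250
  (X=2,Y=1): P(Y|X) = (1/4)/(1/2) = 1/2;  -(1/4)·log₂(1/2) = 0.2500
  (X=2,Y=2): P(Y|X) = (1/4)/(1/2) = 1/2;  -(1/4)·log₂(1/2) = 0.2500
H(Y|X) = 0.1250 + 0.1250 + 0.1250 + 0.1250 + 0.2500 + 0.2500
  = 1.0000 bits
H(X) + H(Y|X) = 1.5000 + 1.0000 = 2.5000 bits

Both sides equal 2.5000 bits, so the chain rule holds ✓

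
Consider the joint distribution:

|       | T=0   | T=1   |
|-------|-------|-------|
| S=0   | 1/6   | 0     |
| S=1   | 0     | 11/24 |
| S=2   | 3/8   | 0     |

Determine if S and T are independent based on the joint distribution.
Marginal P(S) (row sums):
  P(S=0) = 1/6 + 0 = 1/6
  P(S=1) = 0 + 11/24 = 11/24
  P(S=2) = 3/8 + 0 = 3/8
Marginal P(T) (column sums):
  P(T=0) = 1/6 + 0 + 3/8 = 13/24
  P(T=1) = 0 + 11/24 + 0 = 11/24

S and T are independent iff P(S=i,T=j) = P(S=i)·P(T=j) for every cell.
  P(S=0)·P(T=0) = 1/6 × 13/24 = 13/144, but P(S=0,T=0) = 1/6 ✗

No, S and T are not independent. Quantitatively, I(S;T) > 0:

H(S) = -[(1/6)·log₂(1/6) + (11/24)·log₂(11/24) + (3/8)·log₂(3/8)]
  = 0.4308 + 0.5159 + 0.5306
  = 1.4773 bits
H(T) = -[(13/24)·log₂(13/24) + (11/24)·log₂(11/24)]
  = 0.4791 + 0.5159
  = 0.9950 bits
H(S,T) = -[(1/6)·log₂(1/6) + (11/24)·log₂(11/24) + (3/8)·log₂(3/8)]
  = 0.4308 + 0.5159 + 0.5306
  = 1.4773 bits
I(S;T) = H(S) + H(T) - H(S,T) = 1.4773 + 0.9950 - 1.4773 = 0.9950 bits > 0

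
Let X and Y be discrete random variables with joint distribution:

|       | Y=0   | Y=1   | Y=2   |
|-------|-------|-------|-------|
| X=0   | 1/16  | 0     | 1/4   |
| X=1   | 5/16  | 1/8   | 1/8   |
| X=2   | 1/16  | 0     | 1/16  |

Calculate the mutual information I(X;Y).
Marginal P(X) (row sums):
  P(X=0) = 1/16 + 0 + 1/4 = 5/16
  P(X=1) = 5/16 + 1/8 + 1/8 = 9/16
  P(X=2) = 1/16 + 0 + 1/16 = 1/8
Marginal P(Y) (column sums):
  P(Y=0) = 1/16 + 5/16 + 1/16 = 7/16
  P(Y=1) = 0 + 1/8 + 0 = 1/8
  P(Y=2) = 1/4 + 1/8 + 1/16 = 7/16

H(X) = -[(5/16)·log₂(5/16) + (9/16)·log₂(9/16) + (1/8)·log₂(1/8)]
  = 0.5244 + 0.4669 + 0.3750
  = 1.3663 bits
H(Y) = -[(7/16)·log₂(7/16) + (1/8)·log₂(1/8) + (7/16)·log₂(7/16)]
  = 0.5218 + 0.3750 + 0.5218
  = 1.4186 bits
H(X,Y) = -[(1/16)·log₂(1/16) + (1/4)·log₂(1/4) + (5/16)·log₂(5/16) + (1/8)·log₂(1/8) + (1/8)·log₂(1/8) + (1/16)·log₂(1/16) + (1/16)·log₂(1/16)]
  = 0.2500 + 0.5000 + 0.5244 + 0.3750 + 0.3750 + 0.2500 + 0.2500
  = 2.5244 bits

I(X;Y) = H(X) + H(Y) - H(X,Y)
  = 1.3663 + 1.4186 - 2.5244
  = 0.2605 bits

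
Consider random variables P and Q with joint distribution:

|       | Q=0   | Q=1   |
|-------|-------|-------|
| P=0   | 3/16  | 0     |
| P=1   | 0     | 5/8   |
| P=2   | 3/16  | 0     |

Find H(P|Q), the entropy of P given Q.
Marginal P(Q) (column sums):
  P(Q=0) = 3/16 + 0 + 3/16 = 3/8
  P(Q=1) = 0 + 5/8 + 0 = 5/8

H(P|Q) = -Σ P(P,Q)·log₂ P(P|Q), where P(P|Q) = P(P,Q) / P(Q)
  (cells with P(P,Q) = 0 contribute 0)
  (P=0,Q=0): P(P|Q) = (3/16)/(3/8) = 1/2;  -(3/16)·log₂(1/2) = 0.1875
  (P=1,Q=1): P(P|Q) = (5/8)/(5/8) = 1;  -(5/8)·log₂(1) = 0.0000
  (P=2,Q=0): P(P|Q) = (3/16)/(3/8) = 1/2;  -(3/16)·log₂(1/2) = 0.1875
H(P|Q) = 0.1875 + 0.0000 + 0.1875
  = 0.3750 bits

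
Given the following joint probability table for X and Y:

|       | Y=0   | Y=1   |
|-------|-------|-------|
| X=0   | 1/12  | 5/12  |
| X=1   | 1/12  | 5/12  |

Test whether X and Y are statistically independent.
Marginal P(X) (row sums):
  P(X=0) = 1/12 + 5/12 = 1/2
  P(X=1) = 1/12 + 5/12 = 1/2
Marginal P(Y) (column sums):
  P(Y=0) = 1/12 + 1/12 = 1/6
  P(Y=1) = 5/12 + 5/12 = 5/6

X and Y are independent iff P(X=i,Y=j) = P(X=i)·P(Y=j) for every cell.
  P(X=0)·P(Y=0) = 1/2 × 1/6 = 1/12 = P(X=0,Y=0) ✓
  P(X=0)·P(Y=1) = 1/2 × 5/6 = 5/12 = P(X=0,Y=1) ✓
  P(X=1)·P(Y=0) = 1/2 × 1/6 = 1/12 = P(X=1,Y=0) ✓
  P(X=1)·P(Y=1) = 1/2 × 5/6 = 5/12 = P(X=1,Y=1) ✓

Yes, X and Y are independent: every cell factors, so I(X;Y) = 0 bits.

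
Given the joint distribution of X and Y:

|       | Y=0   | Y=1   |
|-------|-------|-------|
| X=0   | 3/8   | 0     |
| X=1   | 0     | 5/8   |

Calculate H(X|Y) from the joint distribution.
Marginal P(Y) (column sums):
  P(Y=0) = 3/8 + 0 = 3/8
  P(Y=1) = 0 + 5/8 = 5/8

H(X|Y) = -Σ P(X,Y)·log₂ P(X|Y), where P(X|Y) = P(X,Y) / P(Y)
  (cells with P(X,Y) = 0 contribute 0)
  (X=0,Y=0): P(X|Y) = (3/8)/(3/8) = 1;  -(3/8)·log₂(1) = 0.0000
  (X=1,Y=1): P(X|Y) = (5/8)/(5/8) = 1;  -(5/8)·log₂(1) = 0.0000
H(X|Y) = 0.0000 + 0.0000
  = 0.0000 bits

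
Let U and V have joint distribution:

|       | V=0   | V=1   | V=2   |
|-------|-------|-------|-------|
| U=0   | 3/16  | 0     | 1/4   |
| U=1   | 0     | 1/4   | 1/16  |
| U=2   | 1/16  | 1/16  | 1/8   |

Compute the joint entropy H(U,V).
H(U,V) = -Σ P(U,V) log₂ P(U,V), summed over the non-zero cells:
H(U,V) = -[(3/16)·log₂(3/16) + (1/4)·log₂(1/4) + (1/4)·log₂(1/4) + (1/16)·log₂(1/16) + (1/16)·log₂(1/16) + (1/16)·log₂(1/16) + (1/8)·log₂(1/8)]
  = 0.4528 + 0.5000 + 0.5000 + 0.2500 + 0.2500 + 0.2500 + 0.3750
  = 2.5778 bits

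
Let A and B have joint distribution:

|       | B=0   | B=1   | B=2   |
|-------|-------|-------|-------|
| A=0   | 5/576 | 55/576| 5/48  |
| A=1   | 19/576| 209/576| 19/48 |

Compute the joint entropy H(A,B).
H(A,B) = -Σ P(A,B) log₂ P(A,B), summed over the non-zero cells:
H(A,B) = -[(5/576)·log₂(5/576) + (55/576)·log₂(55/576) + (5/48)·log₂(5/48) + (19/576)·log₂(19/576) + (209/576)·log₂(209/576) + (19/48)·log₂(19/48)]
  = 0.0594 + 0.3236 + 0.3399 + 0.1624 + 0.5307 + 0.5292
  = 1.9452 bits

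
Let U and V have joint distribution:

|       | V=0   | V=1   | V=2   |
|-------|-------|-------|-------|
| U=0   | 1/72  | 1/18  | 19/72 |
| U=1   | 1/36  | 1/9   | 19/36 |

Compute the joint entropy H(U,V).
H(U,V) = -Σ P(U,V) log₂ P(U,V), summed over the non-zero cells:
H(U,V) = -[(1/72)·log₂(1/72) + (1/18)·log₂(1/18) + (19/72)·log₂(19/72) + (1/36)·log₂(1/36) + (1/9)·log₂(1/9) + (19/36)·log₂(19/36)]
  = 0.0857 + 0.2317 + 0.5072 + 0.1436 + 0.3522 + 0.4866
  = 1.8070 bits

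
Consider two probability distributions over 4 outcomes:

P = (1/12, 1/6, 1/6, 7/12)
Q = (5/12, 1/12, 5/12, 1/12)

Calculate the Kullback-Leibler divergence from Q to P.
D(P||Q) = Σ P(i) log₂(P(i)/Q(i))
  i=0: (1/12) × log₂((1/12)/(5/12)) = (1/12) × log₂(1/5) = -0.1935
  i=1: (1/6) × log₂((1/6)/(1/12)) = (1/6) × log₂(2) = 0.1667
  i=2: (1/6) × log₂((1/6)/(5/12)) = (1/6) × log₂(2/5) = -0.2203
  i=3: (7/12) × log₂((7/12)/(1/12)) = (7/12) × log₂(7) = 1.6376
D(P||Q) = -0.1935 + 0.1667 - 0.2203 + 1.6376
  = 1.3905 bits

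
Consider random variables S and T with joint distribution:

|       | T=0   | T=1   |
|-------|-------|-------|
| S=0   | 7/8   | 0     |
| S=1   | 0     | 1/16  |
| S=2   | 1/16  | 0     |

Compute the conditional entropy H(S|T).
Marginal P(T) (column sums):
  P(T=0) = 7/8 + 0 + 1/16 = 15/16
  P(T=1) = 0 + 1/16 + 0 = 1/16

H(S|T) = -Σ P(S,T)·log₂ P(S|T), where P(S|T) = P(S,T) / P(T)
  (cells with P(S,T) = 0 contribute 0)
  (S=0,T=0): P(S|T) = (7/8)/(15/16) = 14/15;  -(7/8)·log₂(14/15) = 0.0871
  (S=1,T=1): P(S|T) = (1/16)/(1/16) = 1;  -(1/16)·log₂(1) = 0.0000
  (S=2,T=0): P(S|T) = (1/16)/(15/16) = 1/15;  -(1/16)·log₂(1/15) = 0.2442
H(S|T) = 0.0871 + 0.0000 + 0.2442
  = 0.3313 bits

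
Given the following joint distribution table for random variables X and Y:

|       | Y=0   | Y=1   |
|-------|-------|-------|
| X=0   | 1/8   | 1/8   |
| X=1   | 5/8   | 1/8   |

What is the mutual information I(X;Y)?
Marginal P(X) (row sums):
  P(X=0) = 1/8 + 1/8 = 1/4
  P(X=1) = 5/8 + 1/8 = 3/4
Marginal P(Y) (column sums):
  P(Y=0) = 1/8 + 5/8 = 3/4
  P(Y=1) = 1/8 + 1/8 = 1/4

H(X) = -[(1/4)·log₂(1/4) + (3/4)·log₂(3/4)]
  = 0.5000 + 0.3113
  = 0.8113 bits
H(Y) = -[(3/4)·log₂(3/4) + (1/4)·log₂(1/4)]
  = 0.3113 + 0.5000
  = 0.8113 bits
H(X,Y) = -[(1/8)·log₂(1/8) + (1/8)·log₂(1/8) + (5/8)·log₂(5/8) + (1/8)·log₂(1/8)]
  = 0.3750 + 0.3750 + 0.4238 + 0.3750
  = 1.5488 bits

I(X;Y) = H(X) + H(Y) - H(X,Y)
  = 0.8113 + 0.8113 - 1.5488
  = 0.0738 bits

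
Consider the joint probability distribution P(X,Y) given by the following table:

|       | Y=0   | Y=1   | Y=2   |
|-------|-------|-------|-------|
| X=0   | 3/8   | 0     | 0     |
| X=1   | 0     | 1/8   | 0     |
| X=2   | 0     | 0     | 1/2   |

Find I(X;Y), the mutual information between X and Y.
Marginal P(X) (row sums):
  P(X=0) = 3/8 + 0 + 0 = 3/8
  P(X=1) = 0 + 1/8 + 0 = 1/8
  P(X=2) = 0 + 0 + 1/2 = 1/2
Marginal P(Y) (column sums):
  P(Y=0) = 3/8 + 0 + 0 = 3/8
  P(Y=1) = 0 + 1/8 + 0 = 1/8
  P(Y=2) = 0 + 0 + 1/2 = 1/2

H(X) = -[(3/8)·log₂(3/8) + (1/8)·log₂(1/8) + (1/2)·log₂(1/2)]
  = 0.5306 + 0.3750 + 0.5000
  = 1.4056 bits
H(Y) = -[(3/8)·log₂(3/8) + (1/8)·log₂(1/8) + (1/2)·log₂(1/2)]
  = 0.5306 + 0.3750 + 0.5000
  = 1.4056 bits
H(X,Y) = -[(3/8)·log₂(3/8) + (1/8)·log₂(1/8) + (1/2)·log₂(1/2)]
  = 0.5306 + 0.3750 + 0.5000
  = 1.4056 bits

I(X;Y) = H(X) + H(Y) - H(X,Y)
  = 1.4056 + 1.4056 - 1.4056
  = 1.4056 bits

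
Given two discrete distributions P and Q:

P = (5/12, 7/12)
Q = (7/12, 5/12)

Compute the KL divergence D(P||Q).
D(P||Q) = Σ P(i) log₂(P(i)/Q(i))
  i=0: (5/12) × log₂((5/12)/(7/12)) = (5/12) × log₂(5/7) = -0.2023
  i=1: (7/12) × log₂((7/12)/(5/12)) = (7/12) × log₂(7/5) = 0.2832
D(P||Q) = -0.2023 + 0.2832
  = 0.0809 bits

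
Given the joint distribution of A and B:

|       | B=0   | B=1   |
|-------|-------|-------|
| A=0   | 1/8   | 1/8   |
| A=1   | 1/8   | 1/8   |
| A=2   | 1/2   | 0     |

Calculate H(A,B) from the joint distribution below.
H(A,B) = -Σ P(A,B) log₂ P(A,B), summed over the non-zero cells:
H(A,B) = -[(1/8)·log₂(1/8) + (1/8)·log₂(1/8) + (1/8)·log₂(1/8) + (1/8)·log₂(1/8) + (1/2)·log₂(1/2)]
  = 0.3750 + 0.3750 + 0.3750 + 0.3750 + 0.5000
  = 2.0000 bits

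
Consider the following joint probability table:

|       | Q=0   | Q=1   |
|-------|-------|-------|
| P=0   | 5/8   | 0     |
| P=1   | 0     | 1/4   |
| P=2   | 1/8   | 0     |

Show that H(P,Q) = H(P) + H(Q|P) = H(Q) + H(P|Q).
Marginal P(P) (row sums):
  P(P=0) = 5/8 + 0 = 5/8
  P(P=1) = 0 + 1/4 = 1/4
  P(P=2) = 1/8 + 0 = 1/8
Marginal P(Q) (column sums):
  P(Q=0) = 5/8 + 0 + 1/8 = 3/4
  P(Q=1) = 0 + 1/4 + 0 = 1/4

Decomposition 1: H(P) + H(Q|P)
H(P) = -[(5/8)·log₂(5/8) + (1/4)·log₂(1/4) + (1/8)·log₂(1/8)]
  = 0.4238 + 0.5000 + 0.3750
  = 1.2988 bits
H(Q|P) = -Σ P(P,Q)·log₂ P(Q|P), where P(Q|P) = P(P,Q) / P(P)
  (cells with P(P,Q) = 0 contribute 0)
  (P=0,Q=0): P(Q|P) = (5/8)/(5/8) = 1;  -(5/8)·log₂(1) = 0.0000
  (P=1,Q=1): P(Q|P) = (1/4)/(1/4) = 1;  -(1/4)·log₂(1) = 0.0000
  (P=2,Q=0): P(Q|P) = (1/8)/(1/8) = 1;  -(1/8)·log₂(1) = 0.0000
H(Q|P) = 0.0000 + 0.0000 + 0.0000
  = 0.0000 bits
H(P) + H(Q|P) = 1.2988 + 0.0000 = 1.2988 bits

Decomposition 2: H(Q) + H(P|Q)
H(Q) = -[(3/4)·log₂(3/4) + (1/4)·log₂(1/4)]
  = 0.3113 + 0.5000
  = 0.8113 bits
H(P|Q) = -Σ P(P,Q)·log₂ P(P|Q), where P(P|Q) = P(P,Q) / P(Q)
  (cells with P(P,Q) = 0 contribute 0)
  (P=0,Q=0): P(P|Q) = (5/8)/(3/4) = 5/6;  -(5/8)·log₂(5/6) = 0.1644
  (P=1,Q=1): P(P|Q) = (1/4)/(1/4) = 1;  -(1/4)·log₂(1) = 0.0000
  (P=2,Q=0): P(P|Q) = (1/8)/(3/4) = 1/6;  -(1/8)·log₂(1/6) = 0.3231
H(P|Q) = 0.1644 + 0.0000 + 0.3231
  = 0.4875 bits
H(Q) + H(P|Q) = 0.8113 + 0.4875 = 1.2988 bits

Direct computation of the joint entropy:
H(P,Q) = -[(5/8)·log₂(5/8) + (1/4)·log₂(1/4) + (1/8)·log₂(1/8)]
  = 0.4238 + 0.5000 + 0.3750
  = 1.2988 bits

All three agree: H(P,Q) = 1.2988 bits ✓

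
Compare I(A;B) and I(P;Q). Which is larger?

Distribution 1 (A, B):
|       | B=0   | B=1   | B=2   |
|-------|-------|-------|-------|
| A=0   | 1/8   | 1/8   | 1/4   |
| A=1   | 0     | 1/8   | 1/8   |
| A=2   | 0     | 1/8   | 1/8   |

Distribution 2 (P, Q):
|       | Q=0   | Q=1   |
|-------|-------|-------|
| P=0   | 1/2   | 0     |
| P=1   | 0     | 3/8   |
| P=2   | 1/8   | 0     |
Distribution 1 (A, B):
Marginal P(A) (row sums):
  P(A=0) = 1/8 + 1/8 + 1/4 = 1/2
  P(A=1) = 0 + 1/8 + 1/8 = 1/4
  P(A=2) = 0 + 1/8 + 1/8 = 1/4
Marginal P(B) (column sums):
  P(B=0) = 1/8 + 0 + 0 = 1/8
  P(B=1) = 1/8 + 1/8 + 1/8 = 3/8
  P(B=2) = 1/4 + 1/8 + 1/8 = 1/2

H(A) = -[(1/2)·log₂(1/2) + (1/4)·log₂(1/4) + (1/4)·log₂(1/4)]
  = 0.5000 + 0.5000 + 0.5000
  = 1.5000 bits
H(B) = -[(1/8)·log₂(1/8) + (3/8)·log₂(3/8) + (1/2)·log₂(1/2)]
  = 0.3750 + 0.5306 + 0.5000
  = 1.4056 bits
H(A,B) = -[(1/8)·log₂(1/8) + (1/8)·log₂(1/8) + (1/4)·log₂(1/4) + (1/8)·log₂(1/8) + (1/8)·log₂(1/8) + (1/8)·log₂(1/8) + (1/8)·log₂(1/8)]
  = 0.3750 + 0.3750 + 0.5000 + 0.3750 + 0.3750 + 0.3750 + 0.3750
  = 2.7500 bits

I(A;B) = H(A) + H(B) - H(A,B)
  = 1.5000 + 1.4056 - 2.7500
  = 0.1556 bits

Distribution 2 (P, Q):
Marginal P(P) (row sums):
  P(P=0) = 1/2 + 0 = 1/2
  P(P=1) = 0 + 3/8 = 3/8
  P(P=2) = 1/8 + 0 = 1/8
Marginal P(Q) (column sums):
  P(Q=0) = 1/2 + 0 + 1/8 = 5/8
  P(Q=1) = 0 + 3/8 + 0 = 3/8

H(P) = -[(1/2)·log₂(1/2) + (3/8)·log₂(3/8) + (1/8)·log₂(1/8)]
  = 0.5000 + 0.5306 + 0.3750
  = 1.4056 bits
H(Q) = -[(5/8)·log₂(5/8) + (3/8)·log₂(3/8)]
  = 0.4238 + 0.5306
  = 0.9544 bits
H(P,Q) = -[(1/2)·log₂(1/2) + (3/8)·log₂(3/8) + (1/8)·log₂(1/8)]
  = 0.5000 + 0.5306 + 0.3750
  = 1.4056 bits

I(P;Q) = H(P) + H(Q) - H(P,Q)
  = 1.4056 + 0.9544 - 1.4056
  = 0.9544 bits

I(P;Q) = 0.9544 bits > I(A;B) = 0.1556 bits, so (P, Q) has the higher mutual information (stronger dependence).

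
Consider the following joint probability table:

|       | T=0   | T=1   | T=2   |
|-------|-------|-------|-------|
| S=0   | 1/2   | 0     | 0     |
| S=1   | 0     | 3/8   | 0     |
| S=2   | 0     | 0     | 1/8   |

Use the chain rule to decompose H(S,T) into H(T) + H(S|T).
By the chain rule: H(S,T) = H(T) + H(S|T)

Marginal P(T) (column sums):
  P(T=0) = 1/2 + 0 + 0 = 1/2
  P(T=1) = 0 + 3/8 + 0 = 3/8
  P(T=2) = 0 + 0 + 1/8 = 1/8
H(T) = -[(1/2)·log₂(1/2) + (3/8)·log₂(3/8) + (1/8)·log₂(1/8)]
  = 0.5000 + 0.5306 + 0.3750
  = 1.4056 bits
H(S|T) = -Σ P(S,T)·log₂ P(S|T), where P(S|T) = P(S,T) / P(T)
  (cells with P(S,T) = 0 contribute 0)
  (S=0,T=0): P(S|T) = (1/2)/(1/2) = 1;  -(1/2)·log₂(1) = 0.0000
  (S=1,T=1): P(S|T) = (3/8)/(3/8) = 1;  -(3/8)·log₂(1) = 0.0000
  (S=2,T=2): P(S|T) = (1/8)/(1/8) = 1;  -(1/8)·log₂(1) = 0.0000
H(S|T) = 0.0000 + 0.0000 + 0.0000
  = 0.0000 bits

H(S,T) = H(T) + H(S|T) = 1.4056 + 0.0000 = 1.4056 bits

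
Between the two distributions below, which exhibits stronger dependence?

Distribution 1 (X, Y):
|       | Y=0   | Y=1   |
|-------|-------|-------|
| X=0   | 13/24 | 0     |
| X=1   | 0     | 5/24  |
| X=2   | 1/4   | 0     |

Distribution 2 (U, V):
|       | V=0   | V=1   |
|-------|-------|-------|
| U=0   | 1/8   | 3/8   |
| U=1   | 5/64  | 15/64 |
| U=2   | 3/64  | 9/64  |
Distribution 1 (X, Y):
Marginal P(X) (row sums):
  P(X=0) = 13/24 + 0 = 13/24
  P(X=1) = 0 + 5/24 = 5/24
  P(X=2) = 1/4 + 0 = 1/4
Marginal P(Y) (column sums):
  P(Y=0) = 13/24 + 0 + 1/4 = 19/24
  P(Y=1) = 0 + 5/24 + 0 = 5/24

H(X) = -[(13/24)·log₂(13/24) + (5/24)·log₂(5/24) + (1/4)·log₂(1/4)]
  = 0.4791 + 0.4715 + 0.5000
  = 1.4506 bits
H(Y) = -[(19/24)·log₂(19/24) + (5/24)·log₂(5/24)]
  = 0.2668 + 0.4715
  = 0.7383 bits
H(X,Y) = -[(13/24)·log₂(13/24) + (5/24)·log₂(5/24) + (1/4)·log₂(1/4)]
  = 0.4791 + 0.4715 + 0.5000
  = 1.4506 bits

I(X;Y) = H(X) + H(Y) - H(X,Y)
  = 1.4506 + 0.7383 - 1.4506
  = 0.7383 bits

Distribution 2 (U, V):
Marginal P(U) (row sums):
  P(U=0) = 1/8 + 3/8 = 1/2
  P(U=1) = 5/64 + 15/64 = 5/16
  P(U=2) = 3/64 + 9/64 = 3/16
Marginal P(V) (column sums):
  P(V=0) = 1/8 + 5/64 + 3/64 = 1/4
  P(V=1) = 3/8 + 15/64 + 9/64 = 3/4

H(U) = -[(1/2)·log₂(1/2) + (5/16)·log₂(5/16) + (3/16)·log₂(3/16)]
  = 0.5000 + 0.5244 + 0.4528
  = 1.4772 bits
H(V) = -[(1/4)·log₂(1/4) + (3/4)·log₂(3/4)]
  = 0.5000 + 0.3113
  = 0.8113 bits
H(U,V) = -[(1/8)·log₂(1/8) + (3/8)·log₂(3/8) + (5/64)·log₂(5/64) + (15/64)·log₂(15/64) + (3/64)·log₂(3/64) + (9/64)·log₂(9/64)]
  = 0.3750 + 0.5306 + 0.2873 + 0.4906 + 0.2070 + 0.3980
  = 2.2885 bits

I(U;V) = H(U) + H(V) - H(U,V)
  = 1.4772 + 0.8113 - 2.2885
  = 0.0000 bits

I(X;Y) = 0.7383 bits > I(U;V) = 0.0000 bits, so (X, Y) has the higher mutual information (stronger dependence).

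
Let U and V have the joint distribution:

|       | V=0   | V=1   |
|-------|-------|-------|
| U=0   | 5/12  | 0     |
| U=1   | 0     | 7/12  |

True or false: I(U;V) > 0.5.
Marginal P(U) (row sums):
  P(U=0) = 5/12 + 0 = 5/12
  P(U=1) = 0 + 7/12 = 7/12
Marginal P(V) (column sums):
  P(V=0) = 5/12 + 0 = 5/12
  P(V=1) = 0 + 7/12 = 7/12

H(U) = -[(5/12)·log₂(5/12) + (7/12)·log₂(7/12)]
  = 0.5263 + 0.4536
  = 0.9799 bits
H(V) = -[(5/12)·log₂(5/12) + (7/12)·log₂(7/12)]
  = 0.5263 + 0.4536
  = 0.9799 bits
H(U,V) = -[(5/12)·log₂(5/12) + (7/12)·log₂(7/12)]
  = 0.5263 + 0.4536
  = 0.9799 bits

I(U;V) = H(U) + H(V) - H(U,V)
  = 0.9799 + 0.9799 - 0.9799
  = 0.9799 bits

True. I(U;V) = 0.9799 bits, which is > 0.5 bits.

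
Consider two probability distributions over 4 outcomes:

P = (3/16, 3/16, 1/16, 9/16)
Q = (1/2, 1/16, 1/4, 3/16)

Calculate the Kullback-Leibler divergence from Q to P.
D(P||Q) = Σ P(i) log₂(P(i)/Q(i))
  i=0: (3/16) × log₂((3/16)/(1/2)) = (3/16) × log₂(3/8) = -0.2653
  i=1: (3/16) × log₂((3/16)/(1/16)) = (3/16) × log₂(3) = 0.2972
  i=2: (1/16) × log₂((1/16)/(1/4)) = (1/16) × log₂(1/4) = -0.1250
  i=3: (9/16) × log₂((9/16)/(3/16)) = (9/16) × log₂(3) = 0.8915
D(P||Q) = -0.2653 + 0.2972 - 0.1250 + 0.8915
  = 0.7984 bits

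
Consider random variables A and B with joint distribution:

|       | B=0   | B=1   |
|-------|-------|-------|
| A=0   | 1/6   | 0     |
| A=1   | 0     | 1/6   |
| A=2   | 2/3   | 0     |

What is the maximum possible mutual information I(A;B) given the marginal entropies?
The upper bound on mutual information is I(A;B) ≤ min(H(A), H(B)).

Marginal P(A) (row sums):
  P(A=0) = 1/6 + 0 = 1/6
  P(A=1) = 0 + 1/6 = 1/6
  P(A=2) = 2/3 + 0 = 2/3
Marginal P(B) (column sums):
  P(B=0) = 1/6 + 0 + 2/3 = 5/6
  P(B=1) = 0 + 1/6 + 0 = 1/6

H(A) = -[(1/6)·log₂(1/6) + (1/6)·log₂(1/6) + (2/3)·log₂(2/3)]
  = 0.4308 + 0.4308 + 0.3900
  = 1.2516 bits
H(B) = -[(5/6)·log₂(5/6) + (1/6)·log₂(1/6)]
  = 0.2192 + 0.4308
  = 0.6500 bits

Maximum possible I(A;B) = min(1.2516, 0.6500) = 0.6500 bits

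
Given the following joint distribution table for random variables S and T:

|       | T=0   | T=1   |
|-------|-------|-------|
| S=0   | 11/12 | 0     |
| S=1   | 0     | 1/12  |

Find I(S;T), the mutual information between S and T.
Marginal P(S) (row sums):
  P(S=0) = 11/12 + 0 = 11/12
  P(S=1) = 0 + 1/12 = 1/12
Marginal P(T) (column sums):
  P(T=0) = 11/12 + 0 = 11/12
  P(T=1) = 0 + 1/12 = 1/12

H(S) = -[(11/12)·log₂(11/12) + (1/12)·log₂(1/12)]
  = 0.1151 + 0.2987
  = 0.4138 bits
H(T) = -[(11/12)·log₂(11/12) + (1/12)·log₂(1/12)]
  = 0.1151 + 0.2987
  = 0.4138 bits
H(S,T) = -[(11/12)·log₂(11/12) + (1/12)·log₂(1/12)]
  = 0.1151 + 0.2987
  = 0.4138 bits

I(S;T) = H(S) + H(T) - H(S,T)
  = 0.4138 + 0.4138 - 0.4138
  = 0.4138 bits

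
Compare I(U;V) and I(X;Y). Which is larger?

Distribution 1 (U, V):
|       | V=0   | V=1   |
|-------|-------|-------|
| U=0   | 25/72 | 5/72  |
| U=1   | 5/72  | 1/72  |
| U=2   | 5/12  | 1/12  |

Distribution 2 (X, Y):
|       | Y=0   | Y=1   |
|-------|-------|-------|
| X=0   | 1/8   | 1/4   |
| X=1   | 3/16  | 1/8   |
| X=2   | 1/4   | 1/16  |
Distribution 1 (U, V):
Marginal P(U) (row sums):
  P(U=0) = 25/72 + 5/72 = 5/12
  P(U=1) = 5/72 + 1/72 = 1/12
  P(U=2) = 5/12 + 1/12 = 1/2
Marginal P(V) (column sums):
  P(V=0) = 25/72 + 5/72 + 5/12 = 5/6
  P(V=1) = 5/72 + 1/72 + 1/12 = 1/6

H(U) = -[(5/12)·log₂(5/12) + (1/12)·log₂(1/12) + (1/2)·log₂(1/2)]
  = 0.5263 + 0.2987 + 0.5000
  = 1.3250 bits
H(V) = -[(5/6)·log₂(5/6) + (1/6)·log₂(1/6)]
  = 0.2192 + 0.4308
  = 0.6500 bits
H(U,V) = -[(25/72)·log₂(25/72) + (5/72)·log₂(5/72) + (5/72)·log₂(5/72) + (1/72)·log₂(1/72) + (5/12)·log₂(5/12) + (1/12)·log₂(1/12)]
  = 0.5299 + 0.2672 + 0.2672 + 0.0857 + 0.5263 + 0.2987
  = 1.9750 bits

I(U;V) = H(U) + H(V) - H(U,V)
  = 1.3250 + 0.6500 - 1.9750
  = 0.0000 bits

Distribution 2 (X, Y):
Marginal P(X) (row sums):
  P(X=0) = 1/8 + 1/4 = 3/8
  P(X=1) = 3/16 + 1/8 = 5/16
  P(X=2) = 1/4 + 1/16 = 5/16
Marginal P(Y) (column sums):
  P(Y=0) = 1/8 + 3/16 + 1/4 = 9/16
  P(Y=1) = 1/4 + 1/8 + 1/16 = 7/16

H(X) = -[(3/8)·log₂(3/8) + (5/16)·log₂(5/16) + (5/16)·log₂(5/16)]
  = 0.5306 + 0.5244 + 0.5244
  = 1.5794 bits
H(Y) = -[(9/16)·log₂(9/16) + (7/16)·log₂(7/16)]
  = 0.4669 + 0.5218
  = 0.9887 bits
H(X,Y) = -[(1/8)·log₂(1/8) + (1/4)·log₂(1/4) + (3/16)·log₂(3/16) + (1/8)·log₂(1/8) + (1/4)·log₂(1/4) + (1/16)·log₂(1/16)]
  = 0.3750 + 0.5000 + 0.4528 + 0.3750 + 0.5000 + 0.2500
  = 2.4528 bits

I(X;Y) = H(X) + H(Y) - H(X,Y)
  = 1.5794 + 0.9887 - 2.4528
  = 0.1153 bits

I(X;Y) = 0.1153 bits > I(U;V) = 0.0000 bits, so (X, Y) has the higher mutual information (stronger dependence).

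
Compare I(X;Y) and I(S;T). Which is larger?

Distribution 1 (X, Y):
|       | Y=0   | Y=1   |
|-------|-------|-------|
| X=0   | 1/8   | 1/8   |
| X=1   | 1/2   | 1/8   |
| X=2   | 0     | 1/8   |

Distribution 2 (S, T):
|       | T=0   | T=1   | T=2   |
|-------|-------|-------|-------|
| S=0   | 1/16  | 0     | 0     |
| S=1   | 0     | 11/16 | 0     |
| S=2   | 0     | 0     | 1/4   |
Distribution 1 (X, Y):
Marginal P(X) (row sums):
  P(X=0) = 1/8 + 1/8 = 1/4
  P(X=1) = 1/2 + 1/8 = 5/8
  P(X=2) = 0 + 1/8 = 1/8
Marginal P(Y) (column sums):
  P(Y=0) = 1/8 + 1/2 + 0 = 5/8
  P(Y=1) = 1/8 + 1/8 + 1/8 = 3/8

H(X) = -[(1/4)·log₂(1/4) + (5/8)·log₂(5/8) + (1/8)·log₂(1/8)]
  = 0.5000 + 0.4238 + 0.3750
  = 1.2988 bits
H(Y) = -[(5/8)·log₂(5/8) + (3/8)·log₂(3/8)]
  = 0.4238 + 0.5306
  = 0.9544 bits
H(X,Y) = -[(1/8)·log₂(1/8) + (1/8)·log₂(1/8) + (1/2)·log₂(1/2) + (1/8)·log₂(1/8) + (1/8)·log₂(1/8)]
  = 0.3750 + 0.3750 + 0.5000 + 0.3750 + 0.3750
  = 2.0000 bits

I(X;Y) = H(X) + H(Y) - H(X,Y)
  = 1.2988 + 0.9544 - 2.0000
  = 0.2532 bits

Distribution 2 (S, T):
Marginal P(S) (row sums):
  P(S=0) = 1/16 + 0 + 0 = 1/16
  P(S=1) = 0 + 11/16 + 0 = 11/16
  P(S=2) = 0 + 0 + 1/4 = 1/4
Marginal P(T) (column sums):
  P(T=0) = 1/16 + 0 + 0 = 1/16
  P(T=1) = 0 + 11/16 + 0 = 11/16
  P(T=2) = 0 + 0 + 1/4 = 1/4

H(S) = -[(1/16)·log₂(1/16) + (11/16)·log₂(11/16) + (1/4)·log₂(1/4)]
  = 0.2500 + 0.3716 + 0.5000
  = 1.1216 bits
H(T) = -[(1/16)·log₂(1/16) + (11/16)·log₂(11/16) + (1/4)·log₂(1/4)]
  = 0.2500 + 0.3716 + 0.5000
  = 1.1216 bits
H(S,T) = -[(1/16)·log₂(1/16) + (11/16)·log₂(11/16) + (1/4)·log₂(1/4)]
  = 0.2500 + 0.3716 + 0.5000
  = 1.1216 bits

I(S;T) = H(S) + H(T) - H(S,T)
  = 1.1216 + 1.1216 - 1.1216
  = 1.1216 bits

I(S;T) = 1.1216 bits > I(X;Y) = 0.2532 bits, so (S, T) has the higher mutual information (stronger dependence).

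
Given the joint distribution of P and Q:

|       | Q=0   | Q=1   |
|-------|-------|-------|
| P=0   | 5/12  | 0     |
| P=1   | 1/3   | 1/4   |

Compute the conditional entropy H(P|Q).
Marginal P(Q) (column sums):
  P(Q=0) = 5/12 + 1/3 = 3/4
  P(Q=1) = 0 + 1/4 = 1/4

H(P|Q) = -Σ P(P,Q)·log₂ P(P|Q), where P(P|Q) = P(P,Q) / P(Q)
  (cells with P(P,Q) = 0 contribute 0)
  (P=0,Q=0): P(P|Q) = (5/12)/(3/4) = 5/9;  -(5/12)·log₂(5/9) = 0.3533
  (P=1,Q=0): P(P|Q) = (1/3)/(3/4) = 4/9;  -(1/3)·log₂(4/9) = 0.3900
  (P=1,Q=1): P(P|Q) = (1/4)/(1/4) = 1;  -(1/4)·log₂(1) = 0.0000
H(P|Q) = 0.3533 + 0.3900 + 0.0000
  = 0.7433 bits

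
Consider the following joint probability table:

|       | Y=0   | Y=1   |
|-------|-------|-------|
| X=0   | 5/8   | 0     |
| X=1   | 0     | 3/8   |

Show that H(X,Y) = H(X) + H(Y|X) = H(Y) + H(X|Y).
Marginal P(X) (row sums):
  P(X=0) = 5/8 + 0 = 5/8
  P(X=1) = 0 + 3/8 = 3/8
Marginal P(Y) (column sums):
  P(Y=0) = 5/8 + 0 = 5/8
  P(Y=1) = 0 + 3/8 = 3/8

Decomposition 1: H(X) + H(Y|X)
H(X) = -[(5/8)·log₂(5/8) + (3/8)·log₂(3/8)]
  = 0.4238 + 0.5306
  = 0.9544 bits
H(Y|X) = -Σ P(X,Y)·log₂ P(Y|X), where P(Y|X) = P(X,Y) / P(X)
  (cells with P(X,Y) = 0 contribute 0)
  (X=0,Y=0): P(Y|X) = (5/8)/(5/8) = 1;  -(5/8)·log₂(1) = 0.0000
  (X=1,Y=1): P(Y|X) = (3/8)/(3/8) = 1;  -(3/8)·log₂(1) = 0.0000
H(Y|X) = 0.0000 + 0.0000
  = 0.0000 bits
H(X) + H(Y|X) = 0.9544 + 0.0000 = 0.9544 bits

Decomposition 2: H(Y) + H(X|Y)
H(Y) = -[(5/8)·log₂(5/8) + (3/8)·log₂(3/8)]
  = 0.4238 + 0.5306
  = 0.9544 bits
H(X|Y) = -Σ P(X,Y)·log₂ P(X|Y), where P(X|Y) = P(X,Y) / P(Y)
  (cells with P(X,Y) = 0 contribute 0)
  (X=0,Y=0): P(X|Y) = (5/8)/(5/8) = 1;  -(5/8)·log₂(1) = 0.0000
  (X=1,Y=1): P(X|Y) = (3/8)/(3/8) = 1;  -(3/8)·log₂(1) = 0.0000
H(X|Y) = 0.0000 + 0.0000
  = 0.0000 bits
H(Y) + H(X|Y) = 0.9544 + 0.0000 = 0.9544 bits

Direct computation of the joint entropy:
H(X,Y) = -[(5/8)·log₂(5/8) + (3/8)·log₂(3/8)]
  = 0.4238 + 0.5306
  = 0.9544 bits

All three agree: H(X,Y) = 0.9544 bits ✓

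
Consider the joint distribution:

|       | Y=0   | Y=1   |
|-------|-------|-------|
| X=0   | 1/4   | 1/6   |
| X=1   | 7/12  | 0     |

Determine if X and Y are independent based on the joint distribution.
Marginal P(X) (row sums):
  P(X=0) = 1/4 + 1/6 = 5/12
  P(X=1) = 7/12 + 0 = 7/12
Marginal P(Y) (column sums):
  P(Y=0) = 1/4 + 7/12 = 5/6
  P(Y=1) = 1/6 + 0 = 1/6

X and Y are independent iff P(X=i,Y=j) = P(X=i)·P(Y=j) for every cell.
  P(X=0)·P(Y=0) = 5/12 × 5/6 = 25/72, but P(X=0,Y=0) = 1/4 ✗

No, X and Y are not independent. Quantitatively, I(X;Y) > 0:

H(X) = -[(5/12)·log₂(5/12) + (7/12)·log₂(7/12)]
  = 0.5263 + 0.4536
  = 0.9799 bits
H(Y) = -[(5/6)·log₂(5/6) + (1/6)·log₂(1/6)]
  = 0.2192 + 0.4308
  = 0.6500 bits
H(X,Y) = -[(1/4)·log₂(1/4) + (1/6)·log₂(1/6) + (7/12)·log₂(7/12)]
  = 0.5000 + 0.4308 + 0.4536
  = 1.3844 bits
I(X;Y) = H(X) + H(Y) - H(X,Y) = 0.9799 + 0.6500 - 1.3844 = 0.2455 bits > 0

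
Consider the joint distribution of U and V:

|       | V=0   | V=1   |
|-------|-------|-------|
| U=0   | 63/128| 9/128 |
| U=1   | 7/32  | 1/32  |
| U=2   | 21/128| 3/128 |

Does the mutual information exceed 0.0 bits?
Marginal P(U) (row sums):
  P(U=0) = 63/128 + 9/128 = 9/16
  P(U=1) = 7/32 + 1/32 = 1/4
  P(U=2) = 21/128 + 3/128 = 3/16
Marginal P(V) (column sums):
  P(V=0) = 63/128 + 7/32 + 21/128 = 7/8
  P(V=1) = 9/128 + 1/32 + 3/128 = 1/8

H(U) = -[(9/16)·log₂(9/16) + (1/4)·log₂(1/4) + (3/16)·log₂(3/16)]
  = 0.4669 + 0.5000 + 0.4528
  = 1.4197 bits
H(V) = -[(7/8)·log₂(7/8) + (1/8)·log₂(1/8)]
  = 0.1686 + 0.3750
  = 0.5436 bits
H(U,V) = -[(63/128)·log₂(63/128) + (9/128)·log₂(9/128) + (7/32)·log₂(7/32) + (1/32)·log₂(1/32) + (21/128)·log₂(21/128) + (3/128)·log₂(3/128)]
  = 0.5034 + 0.2693 + 0.4796 + 0.1563 + 0.4278 + 0.1269
  = 1.9633 bits

I(U;V) = H(U) + H(V) - H(U,V)
  = 1.4197 + 0.5436 - 1.9633
  = 0.0000 bits

No. I(U;V) = 0.0000 bits, which is ≤ 0.0 bits.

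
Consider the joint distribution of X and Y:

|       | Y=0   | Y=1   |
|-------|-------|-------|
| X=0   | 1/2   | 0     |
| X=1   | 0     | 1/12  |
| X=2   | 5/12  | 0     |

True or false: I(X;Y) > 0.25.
Marginal P(X) (row sums):
  P(X=0) = 1/2 + 0 = 1/2
  P(X=1) = 0 + 1/12 = 1/12
  P(X=2) = 5/12 + 0 = 5/12
Marginal P(Y) (column sums):
  P(Y=0) = 1/2 + 0 + 5/12 = 11/12
  P(Y=1) = 0 + 1/12 + 0 = 1/12

H(X) = -[(1/2)·log₂(1/2) + (1/12)·log₂(1/12) + (5/12)·log₂(5/12)]
  = 0.5000 + 0.2987 + 0.5263
  = 1.3250 bits
H(Y) = -[(11/12)·log₂(11/12) + (1/12)·log₂(1/12)]
  = 0.1151 + 0.2987
  = 0.4138 bits
H(X,Y) = -[(1/2)·log₂(1/2) + (1/12)·log₂(1/12) + (5/12)·log₂(5/12)]
  = 0.5000 + 0.2987 + 0.5263
  = 1.3250 bits

I(X;Y) = H(X) + H(Y) - H(X,Y)
  = 1.3250 + 0.4138 - 1.3250
  = 0.4138 bits

True. I(X;Y) = 0.4138 bits, which is > 0.25 bits.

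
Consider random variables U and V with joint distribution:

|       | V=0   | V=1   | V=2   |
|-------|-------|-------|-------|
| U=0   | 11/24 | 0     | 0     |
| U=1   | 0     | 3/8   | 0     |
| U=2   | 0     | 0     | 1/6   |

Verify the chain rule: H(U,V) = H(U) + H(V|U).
Left side:
H(U,V) = -[(11/24)·log₂(11/24) + (3/8)·log₂(3/8) + (1/6)·log₂(1/6)]
  = 0.5159 + 0.5306 + 0.4308
  = 1.4773 bits

Right side:
Marginal P(U) (row sums):
  P(U=0) = 11/24 + 0 + 0 = 11/24
  P(U=1) = 0 + 3/8 + 0 = 3/8
  P(U=2) = 0 + 0 + 1/6 = 1/6
H(U) = -[(11/24)·log₂(11/24) + (3/8)·log₂(3/8) + (1/6)·log₂(1/6)]
  = 0.5159 + 0.5306 + 0.4308
  = 1.4773 bits
H(V|U) = -Σ P(U,V)·log₂ P(V|U), where P(V|U) = P(U,V) / P(U)
  (cells with P(U,V) = 0 contribute 0)
  (U=0,V=0): P(V|U) = (11/24)/(11/24) = 1;  -(11/24)·log₂(1) = 0.0000
  (U=1,V=1): P(V|U) = (3/8)/(3/8) = 1;  -(3/8)·log₂(1) = 0.0000
  (U=2,V=2): P(V|U) = (1/6)/(1/6) = 1;  -(1/6)·log₂(1) = 0.0000
H(V|U) = 0.0000 + 0.0000 + 0.0000
  = 0.0000 bits
H(U) + H(V|U) = 1.4773 + 0.0000 = 1.4773 bits

Both sides equal 1.4773 bits, so the chain rule holds ✓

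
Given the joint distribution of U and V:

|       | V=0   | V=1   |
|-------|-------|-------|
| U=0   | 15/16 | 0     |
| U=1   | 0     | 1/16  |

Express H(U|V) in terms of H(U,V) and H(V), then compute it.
H(U|V) = H(U,V) - H(V)

Marginal P(V) (column sums):
  P(V=0) = 15/16 + 0 = 15/16
  P(V=1) = 0 + 1/16 = 1/16

H(U,V) = -[(15/16)·log₂(15/16) + (1/16)·log₂(1/16)]
  = 0.0873 + 0.2500
  = 0.3373 bits
H(V) = -[(15/16)·log₂(15/16) + (1/16)·log₂(1/16)]
  = 0.0873 + 0.2500
  = 0.3373 bits

H(U|V) = 0.3373 - 0.3373 = 0.0000 bits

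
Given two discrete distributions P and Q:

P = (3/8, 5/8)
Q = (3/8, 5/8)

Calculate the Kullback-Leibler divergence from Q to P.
D(P||Q) = Σ P(i) log₂(P(i)/Q(i))
  i=0: (3/8) × log₂((3/8)/(3/8)) = (3/8) × log₂(1) = 0.0000
  i=1: (5/8) × log₂((5/8)/(5/8)) = (5/8) × log₂(1) = 0.0000
D(P||Q) = 0.0000 + 0.0000
  = 0.0000 bits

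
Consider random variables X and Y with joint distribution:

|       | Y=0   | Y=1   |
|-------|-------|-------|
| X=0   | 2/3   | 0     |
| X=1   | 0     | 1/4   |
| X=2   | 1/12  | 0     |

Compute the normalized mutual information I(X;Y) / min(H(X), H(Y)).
Marginal P(X) (row sums):
  P(X=0) = 2/3 + 0 = 2/3
  P(X=1) = 0 + 1/4 = 1/4
  P(X=2) = 1/12 + 0 = 1/12
Marginal P(Y) (column sums):
  P(Y=0) = 2/3 + 0 + 1/12 = 3/4
  P(Y=1) = 0 + 1/4 + 0 = 1/4

H(X) = -[(2/3)·log₂(2/3) + (1/4)·log₂(1/4) + (1/12)·log₂(1/12)]
  = 0.3900 + 0.5000 + 0.2987
  = 1.1887 bits
H(Y) = -[(3/4)·log₂(3/4) + (1/4)·log₂(1/4)]
  = 0.3113 + 0.5000
  = 0.8113 bits
H(X,Y) = -[(2/3)·log₂(2/3) + (1/4)·log₂(1/4) + (1/12)·log₂(1/12)]
  = 0.3900 + 0.5000 + 0.2987
  = 1.1887 bits

I(X;Y) = H(X) + H(Y) - H(X,Y)
  = 1.1887 + 0.8113 - 1.1887
  = 0.8113 bits

min(H(X), H(Y)) = min(1.1887, 0.8113) = 0.8113 bits
Normalized MI = 0.8113 / 0.8113 = 1.0000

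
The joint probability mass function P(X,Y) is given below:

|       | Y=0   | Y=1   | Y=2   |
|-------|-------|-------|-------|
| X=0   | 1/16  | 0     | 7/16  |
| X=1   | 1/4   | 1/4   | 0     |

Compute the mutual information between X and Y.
Marginal P(X) (row sums):
  P(X=0) = 1/16 + 0 + 7/16 = 1/2
  P(X=1) = 1/4 + 1/4 + 0 = 1/2
Marginal P(Y) (column sums):
  P(Y=0) = 1/16 + 1/4 = 5/16
  P(Y=1) = 0 + 1/4 = 1/4
  P(Y=2) = 7/16 + 0 = 7/16

H(X) = -[(1/2)·log₂(1/2) + (1/2)·log₂(1/2)]
  = 0.5000 + 0.5000
  = 1.0000 bits
H(Y) = -[(5/16)·log₂(5/16) + (1/4)·log₂(1/4) + (7/16)·log₂(7/16)]
  = 0.5244 + 0.5000 + 0.5218
  = 1.5462 bits
H(X,Y) = -[(1/16)·log₂(1/16) + (7/16)·log₂(7/16) + (1/4)·log₂(1/4) + (1/4)·log₂(1/4)]
  = 0.2500 + 0.5218 + 0.5000 + 0.5000
  = 1.7718 bits

I(X;Y) = H(X) + H(Y) - H(X,Y)
  = 1.0000 + 1.5462 - 1.7718
  = 0.7744 bits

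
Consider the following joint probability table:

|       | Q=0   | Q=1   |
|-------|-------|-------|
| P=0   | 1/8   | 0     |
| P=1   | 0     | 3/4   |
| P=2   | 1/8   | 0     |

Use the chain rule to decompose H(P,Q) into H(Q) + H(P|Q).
By the chain rule: H(P,Q) = H(Q) + H(P|Q)

Marginal P(Q) (column sums):
  P(Q=0) = 1/8 + 0 + 1/8 = 1/4
  P(Q=1) = 0 + 3/4 + 0 = 3/4
H(Q) = -[(1/4)·log₂(1/4) + (3/4)·log₂(3/4)]
  = 0.5000 + 0.3113
  = 0.8113 bits
H(P|Q) = -Σ P(P,Q)·log₂ P(P|Q), where P(P|Q) = P(P,Q) / P(Q)
  (cells with P(P,Q) = 0 contribute 0)
  (P=0,Q=0): P(P|Q) = (1/8)/(1/4) = 1/2;  -(1/8)·log₂(1/2) = 0.1250
  (P=1,Q=1): P(P|Q) = (3/4)/(3/4) = 1;  -(3/4)·log₂(1) = 0.0000
  (P=2,Q=0): P(P|Q) = (1/8)/(1/4) = 1/2;  -(1/8)·log₂(1/2) = 0.1250
H(P|Q) = 0.1250 + 0.0000 + 0.1250
  = 0.2500 bits

H(P,Q) = H(Q) + H(P|Q) = 0.8113 + 0.2500 = 1.0613 bits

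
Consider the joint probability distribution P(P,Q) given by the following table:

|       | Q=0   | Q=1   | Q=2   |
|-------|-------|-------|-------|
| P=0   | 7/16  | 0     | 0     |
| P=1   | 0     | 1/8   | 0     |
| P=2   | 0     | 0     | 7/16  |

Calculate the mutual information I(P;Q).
Marginal P(P) (row sums):
  P(P=0) = 7/16 + 0 + 0 = 7/16
  P(P=1) = 0 + 1/8 + 0 = 1/8
  P(P=2) = 0 + 0 + 7/16 = 7/16
Marginal P(Q) (column sums):
  P(Q=0) = 7/16 + 0 + 0 = 7/16
  P(Q=1) = 0 + 1/8 + 0 = 1/8
  P(Q=2) = 0 + 0 + 7/16 = 7/16

H(P) = -[(7/16)·log₂(7/16) + (1/8)·log₂(1/8) + (7/16)·log₂(7/16)]
  = 0.5218 + 0.3750 + 0.5218
  = 1.4186 bits
H(Q) = -[(7/16)·log₂(7/16) + (1/8)·log₂(1/8) + (7/16)·log₂(7/16)]
  = 0.5218 + 0.3750 + 0.5218
  = 1.4186 bits
H(P,Q) = -[(7/16)·log₂(7/16) + (1/8)·log₂(1/8) + (7/16)·log₂(7/16)]
  = 0.5218 + 0.3750 + 0.5218
  = 1.4186 bits

I(P;Q) = H(P) + H(Q) - H(P,Q)
  = 1.4186 + 1.4186 - 1.4186
  = 1.4186 bits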